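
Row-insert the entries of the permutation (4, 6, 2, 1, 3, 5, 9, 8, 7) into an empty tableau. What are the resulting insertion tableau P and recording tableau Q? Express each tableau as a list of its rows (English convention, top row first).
Insert each entry of the permutation into P by Schensted row insertion, recording in Q the position of each new cell.

Insert 4: appended to row 1. P = [[4]].
Insert 6: appended to row 1. P = [[4, 6]].
Insert 2: 2 bumps 4 from row 1; 4 starts row 2. P = [[2, 6], [4]].
Insert 1: 1 bumps 2 from row 1; 2 bumps 4 from row 2; 4 starts row 3. P = [[1, 6], [2], [4]].
Insert 3: 3 bumps 6 from row 1; 6 appends to row 2. P = [[1, 3], [2, 6], [4]].
Insert 5: appended to row 1. P = [[1, 3, 5], [2, 6], [4]].
Insert 9: appended to row 1. P = [[1, 3, 5, 9], [2, 6], [4]].
Insert 8: 8 bumps 9 from row 1; 9 appends to row 2. P = [[1, 3, 5, 8], [2, 6, 9], [4]].
Insert 7: 7 bumps 8 from row 1; 8 bumps 9 from row 2; 9 appends to row 3. P = [[1, 3, 5, 7], [2, 6, 8], [4, 9]].

So P = [[1, 3, 5, 7], [2, 6, 8], [4, 9]], Q = [[1, 2, 6, 7], [3, 5, 8], [4, 9]].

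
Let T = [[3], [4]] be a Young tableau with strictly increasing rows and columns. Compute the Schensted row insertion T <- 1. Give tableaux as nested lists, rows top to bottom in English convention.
In row 1, 1 replaces 3 (the leftmost entry greater than 1); 3 is bumped to row 2. In row 2, 3 replaces 4 (the leftmost entry greater than 3); 4 is bumped to row 3. 4 starts a new row 3. The new tableau is [[1], [3], [4]].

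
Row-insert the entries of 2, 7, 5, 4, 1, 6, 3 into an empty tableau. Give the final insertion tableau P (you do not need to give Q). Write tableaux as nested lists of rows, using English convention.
P = [[1, 3, 6], [2, 4], [5], [7]]

Insert 2: appended to row 1. P = [[2]].
Insert 7: appended to row 1. P = [[2, 7]].
Insert 5: 5 bumps 7 from row 1; 7 starts row 2. P = [[2, 5], [7]].
Insert 4: 4 bumps 5 from row 1; 5 bumps 7 from row 2; 7 starts row 3. P = [[2, 4], [5], [7]].
Insert 1: 1 bumps 2 from row 1; 2 bumps 5 from row 2; 5 bumps 7 from row 3; 7 starts row 4. P = [[1, 4], [2], [5], [7]].
Insert 6: appended to row 1. P = [[1, 4, 6], [2], [5], [7]].
Insert 3: 3 bumps 4 from row 1; 4 appends to row 2. P = [[1, 3, 6], [2, 4], [5], [7]].

So P = [[1, 3, 6], [2, 4], [5], [7]].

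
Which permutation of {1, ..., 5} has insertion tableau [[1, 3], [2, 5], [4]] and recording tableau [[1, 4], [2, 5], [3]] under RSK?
Reverse RSK: for i = n, n-1, ..., 1, locate i in Q, remove the corresponding corner cell from P, and reverse-bump its entry up through P; the value ejected from row 1 is w(i).

So w = 4 2 1 5 3.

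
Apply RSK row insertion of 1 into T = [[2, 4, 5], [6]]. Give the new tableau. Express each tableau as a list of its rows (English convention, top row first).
In row 1, 1 replaces 2 (the leftmost entry greater than 1); 2 is bumped to row 2. In row 2, 2 replaces 6 (the leftmost entry greater than 2); 6 is bumped to row 3. 6 starts a new row 3. The new tableau is [[1, 4, 5], [2], [6]].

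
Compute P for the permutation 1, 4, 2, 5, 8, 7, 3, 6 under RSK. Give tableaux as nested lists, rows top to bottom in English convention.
P = [[1, 2, 3, 6], [4, 5, 7], [8]]

Insert 1: appended to row 1. P = [[1]].
Insert 4: appended to row 1. P = [[1, 4]].
Insert 2: 2 bumps 4 from row 1; 4 starts row 2. P = [[1, 2], [4]].
Insert 5: appended to row 1. P = [[1, 2, 5], [4]].
Insert 8: appended to row 1. P = [[1, 2, 5, 8], [4]].
Insert 7: 7 bumps 8 from row 1; 8 appends to row 2. P = [[1, 2, 5, 7], [4, 8]].
Insert 3: 3 bumps 5 from row 1; 5 bumps 8 from row 2; 8 starts row 3. P = [[1, 2, 3, 7], [4, 5], [8]].
Insert 6: 6 bumps 7 from row 1; 7 appends to row 2. P = [[1, 2, 3, 6], [4, 5, 7], [8]].

So P = [[1, 2, 3, 6], [4, 5, 7], [8]].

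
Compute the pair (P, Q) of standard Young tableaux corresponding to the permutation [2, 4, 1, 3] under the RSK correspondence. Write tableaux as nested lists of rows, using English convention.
P = [[1, 3], [2, 4]], Q = [[1, 2], [3, 4]]

Insert each entry of the permutation into P by Schensted row insertion, recording in Q the position of each new cell.

Insert 2: appended to row 1. P = [[2]].
Insert 4: appended to row 1. P = [[2, 4]].
Insert 1: 1 bumps 2 from row 1; 2 starts row 2. P = [[1, 4], [2]].
Insert 3: 3 bumps 4 from row 1; 4 appends to row 2. P = [[1, 3], [2, 4]].

So P = [[1, 3], [2, 4]], Q = [[1, 2], [3, 4]].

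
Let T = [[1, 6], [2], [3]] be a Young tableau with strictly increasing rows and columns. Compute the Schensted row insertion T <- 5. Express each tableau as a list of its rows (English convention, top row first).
[[1, 5], [2, 6], [3]]

In row 1, 5 replaces 6 (the leftmost entry greater than 5); 6 is bumped to row 2. 6 is appended to row 2. The new tableau is [[1, 5], [2, 6], [3]].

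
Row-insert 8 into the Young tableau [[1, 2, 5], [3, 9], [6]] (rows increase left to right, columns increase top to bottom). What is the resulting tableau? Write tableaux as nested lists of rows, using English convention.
[[1, 2, 5, 8], [3, 9], [6]]

8 is larger than every entry of row 1, so it is appended to row 1. The new tableau is [[1, 2, 5, 8], [3, 9], [6]].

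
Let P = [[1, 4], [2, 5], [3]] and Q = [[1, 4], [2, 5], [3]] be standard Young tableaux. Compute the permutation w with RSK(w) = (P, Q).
Reverse the RSK construction: for i from n down to 1, find the cell of Q containing i, remove the entry at that cell from P, and reverse-bump it up through P; the value ejected from row 1 is w(i).

Step i=5: Q has 5 at row 2, column 2; remove 5 from row 2 of P and reverse-bump: 5 enters row 1 and ejects 4. So w(5) = 4. P is now [[1, 5], [2], [3]].
Step i=4: Q has 4 at row 1, column 2; remove that cell from P, ejecting 5. So w(4) = 5. P is now [[1], [2], [3]].
Step i=3: Q has 3 at row 3, column 1; remove 3 from row 3 of P and reverse-bump: 3 enters row 2 and ejects 2; 2 enters row 1 and ejects 1. So w(3) = 1. P is now [[2], [3]].
Step i=2: Q has 2 at row 2, column 1; remove 3 from row 2 of P and reverse-bump: 3 enters row 1 and ejects 2. So w(2) = 2. P is now [[3]].
Step i=1: Q has 1 at row 1, column 1; remove that cell from P, ejecting 3. So w(1) = 3. P is now [].

So w = 3 2 1 5 4.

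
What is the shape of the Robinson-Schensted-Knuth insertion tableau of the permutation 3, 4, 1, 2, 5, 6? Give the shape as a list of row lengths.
[4, 2]

Row-insert each entry into an empty tableau.

After inserting 3: P = [[3]].
After inserting 4: P = [[3, 4]].
After inserting 1: P = [[1, 4], [3]].
After inserting 2: P = [[1, 2], [3, 4]].
After inserting 5: P = [[1, 2, 5], [3, 4]].
After inserting 6: P = [[1, 2, 5, 6], [3, 4]].

The final insertion tableau P = [[1, 2, 5, 6], [3, 4]] has shape [4, 2].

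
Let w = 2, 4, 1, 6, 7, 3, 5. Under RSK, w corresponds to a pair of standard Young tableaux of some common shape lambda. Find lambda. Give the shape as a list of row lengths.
Row-insert each entry into an empty tableau.

After inserting 2: P = [[2]].
After inserting 4: P = [[2, 4]].
After inserting 1: P = [[1, 4], [2]].
After inserting 6: P = [[1, 4, 6], [2]].
After inserting 7: P = [[1, 4, 6, 7], [2]].
After inserting 3: P = [[1, 3, 6, 7], [2, 4]].
After inserting 5: P = [[1, 3, 5, 7], [2, 4, 6]].

The final insertion tableau P = [[1, 3, 5, 7], [2, 4, 6]] has shape [4, 3].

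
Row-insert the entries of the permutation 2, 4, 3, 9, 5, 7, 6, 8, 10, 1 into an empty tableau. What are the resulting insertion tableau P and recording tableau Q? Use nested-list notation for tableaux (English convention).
Insert each entry of the permutation into P by Schensted row insertion, recording in Q the position of each new cell.

Insert 2: appended to row 1. P = [[2]].
Insert 4: appended to row 1. P = [[2, 4]].
Insert 3: 3 bumps 4 from row 1; 4 starts row 2. P = [[2, 3], [4]].
Insert 9: appended to row 1. P = [[2, 3, 9], [4]].
Insert 5: 5 bumps 9 from row 1; 9 appends to row 2. P = [[2, 3, 5], [4, 9]].
Insert 7: appended to row 1. P = [[2, 3, 5, 7], [4, 9]].
Insert 6: 6 bumps 7 from row 1; 7 bumps 9 from row 2; 9 starts row 3. P = [[2, 3, 5, 6], [4, 7], [9]].
Insert 8: appended to row 1. P = [[2, 3, 5, 6, 8], [4, 7], [9]].
Insert 10: appended to row 1. P = [[2, 3, 5, 6, 8, 10], [4, 7], [9]].
Insert 1: 1 bumps 2 from row 1; 2 bumps 4 from row 2; 4 bumps 9 from row 3; 9 starts row 4. P = [[1, 3, 5, 6, 8, 10], [2, 7], [4], [9]].

So P = [[1, 3, 5, 6, 8, 10], [2, 7], [4], [9]], Q = [[1, 2, 4, 6, 8, 9], [3, 5], [7], [10]].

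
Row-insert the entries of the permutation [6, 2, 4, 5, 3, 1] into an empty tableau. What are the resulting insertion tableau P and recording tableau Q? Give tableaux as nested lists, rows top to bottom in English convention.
Insert each entry of the permutation into P by Schensted row insertion, recording in Q the position of each new cell.

Insert 6: appended to row 1. P = [[6]].
Insert 2: 2 bumps 6 from row 1; 6 starts row 2. P = [[2], [6]].
Insert 4: appended to row 1. P = [[2, 4], [6]].
Insert 5: appended to row 1. P = [[2, 4, 5], [6]].
Insert 3: 3 bumps 4 from row 1; 4 bumps 6 from row 2; 6 starts row 3. P = [[2, 3, 5], [4], [6]].
Insert 1: 1 bumps 2 from row 1; 2 bumps 4 from row 2; 4 bumps 6 from row 3; 6 starts row 4. P = [[1, 3, 5], [2], [4], [6]].

So P = [[1, 3, 5], [2], [4], [6]], Q = [[1, 3, 4], [2], [5], [6]].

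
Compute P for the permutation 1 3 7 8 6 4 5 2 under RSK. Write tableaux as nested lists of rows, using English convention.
After inserting 1: P = [[1]].
After inserting 3: P = [[1, 3]].
After inserting 7: P = [[1, 3, 7]].
After inserting 8: P = [[1, 3, 7, 8]].
After inserting 6: P = [[1, 3, 6, 8], [7]].
After inserting 4: P = [[1, 3, 4, 8], [6], [7]].
After inserting 5: P = [[1, 3, 4, 5], [6, 8], [7]].
After inserting 2: P = [[1, 2, 4, 5], [3, 8], [6], [7]].

So P = [[1, 2, 4, 5], [3, 8], [6], [7]].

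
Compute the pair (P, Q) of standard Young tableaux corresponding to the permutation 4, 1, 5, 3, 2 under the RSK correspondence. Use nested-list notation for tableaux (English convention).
Insert each entry of the permutation into P by Schensted row insertion, recording in Q the position of each new cell.

Insert 4: appended to row 1. P = [[4]].
Insert 1: 1 bumps 4 from row 1; 4 starts row 2. P = [[1], [4]].
Insert 5: appended to row 1. P = [[1, 5], [4]].
Insert 3: 3 bumps 5 from row 1; 5 appends to row 2. P = [[1, 3], [4, 5]].
Insert 2: 2 bumps 3 from row 1; 3 bumps 4 from row 2; 4 starts row 3. P = [[1, 2], [3, 5], [4]].

So P = [[1, 2], [3, 5], [4]], Q = [[1, 3], [2, 4], [5]].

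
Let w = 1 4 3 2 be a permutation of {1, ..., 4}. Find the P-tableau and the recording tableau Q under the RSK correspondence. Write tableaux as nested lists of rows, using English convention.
P = [[1, 2], [3], [4]], Q = [[1, 2], [3], [4]]

Insert each entry of the permutation into P by Schensted row insertion, recording in Q the position of each new cell.

Insert 1: appended to row 1. P = [[1]].
Insert 4: appended to row 1. P = [[1, 4]].
Insert 3: 3 bumps 4 from row 1; 4 starts row 2. P = [[1, 3], [4]].
Insert 2: 2 bumps 3 from row 1; 3 bumps 4 from row 2; 4 starts row 3. P = [[1, 2], [3], [4]].

So P = [[1, 2], [3], [4]], Q = [[1, 2], [3], [4]].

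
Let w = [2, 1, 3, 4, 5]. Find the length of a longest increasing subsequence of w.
4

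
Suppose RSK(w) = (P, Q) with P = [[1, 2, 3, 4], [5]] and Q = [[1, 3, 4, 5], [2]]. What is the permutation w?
Reverse the RSK construction: for i from n down to 1, find the cell of Q containing i, remove the entry at that cell from P, and reverse-bump it up through P; the value ejected from row 1 is w(i).

Step i=5: Q has 5 at row 1, column 4; remove that cell from P, ejecting 4. So w(5) = 4. P is now [[1, 2, 3], [5]].
Step i=4: Q has 4 at row 1, column 3; remove that cell from P, ejecting 3. So w(4) = 3. P is now [[1, 2], [5]].
Step i=3: Q has 3 at row 1, column 2; remove that cell from P, ejecting 2. So w(3) = 2. P is now [[1], [5]].
Step i=2: Q has 2 at row 2, column 1; remove 5 from row 2 of P and reverse-bump: 5 enters row 1 and ejects 1. So w(2) = 1. P is now [[5]].
Step i=1: Q has 1 at row 1, column 1; remove that cell from P, ejecting 5. So w(1) = 5. P is now [].

So w = 5 1 2 3 4.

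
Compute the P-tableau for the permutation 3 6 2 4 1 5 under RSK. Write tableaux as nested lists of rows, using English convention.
P = [[1, 4, 5], [2, 6], [3]]

Insert 3: appended to row 1. P = [[3]].
Insert 6: appended to row 1. P = [[3, 6]].
Insert 2: 2 bumps 3 from row 1; 3 starts row 2. P = [[2, 6], [3]].
Insert 4: 4 bumps 6 from row 1; 6 appends to row 2. P = [[2, 4], [3, 6]].
Insert 1: 1 bumps 2 from row 1; 2 bumps 3 from row 2; 3 starts row 3. P = [[1, 4], [2, 6], [3]].
Insert 5: appended to row 1. P = [[1, 4, 5], [2, 6], [3]].

So P = [[1, 4, 5], [2, 6], [3]].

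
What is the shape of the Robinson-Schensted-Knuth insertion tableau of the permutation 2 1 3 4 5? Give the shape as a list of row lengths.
[4, 1]

Row-insert each entry into an empty tableau.

After inserting 2: P = [[2]].
After inserting 1: P = [[1], [2]].
After inserting 3: P = [[1, 3], [2]].
After inserting 4: P = [[1, 3, 4], [2]].
After inserting 5: P = [[1, 3, 4, 5], [2]].

The final insertion tableau P = [[1, 3, 4, 5], [2]] has shape [4, 1].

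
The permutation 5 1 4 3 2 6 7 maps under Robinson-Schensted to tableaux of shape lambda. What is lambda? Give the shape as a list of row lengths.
Row-insert each entry into an empty tableau.

After inserting 5: P = [[5]].
After inserting 1: P = [[1], [5]].
After inserting 4: P = [[1, 4], [5]].
After inserting 3: P = [[1, 3], [4], [5]].
After inserting 2: P = [[1, 2], [3], [4], [5]].
After inserting 6: P = [[1, 2, 6], [3], [4], [5]].
After inserting 7: P = [[1, 2, 6, 7], [3], [4], [5]].

The final insertion tableau P = [[1, 2, 6, 7], [3], [4], [5]] has shape [4, 1, 1, 1].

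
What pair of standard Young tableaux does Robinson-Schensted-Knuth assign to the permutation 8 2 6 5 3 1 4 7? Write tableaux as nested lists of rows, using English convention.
P = [[1, 3, 4, 7], [2], [5], [6], [8]], Q = [[1, 3, 7, 8], [2], [4], [5], [6]]

Insert each entry of the permutation into P by Schensted row insertion, recording in Q the position of each new cell.

After inserting 8: P = [[8]].
After inserting 2: P = [[2], [8]].
After inserting 6: P = [[2, 6], [8]].
After inserting 5: P = [[2, 5], [6], [8]].
After inserting 3: P = [[2, 3], [5], [6], [8]].
After inserting 1: P = [[1, 3], [2], [5], [6], [8]].
After inserting 4: P = [[1, 3, 4], [2], [5], [6], [8]].
After inserting 7: P = [[1, 3, 4, 7], [2], [5], [6], [8]].

So P = [[1, 3, 4, 7], [2], [5], [6], [8]], Q = [[1, 3, 7, 8], [2], [4], [5], [6]].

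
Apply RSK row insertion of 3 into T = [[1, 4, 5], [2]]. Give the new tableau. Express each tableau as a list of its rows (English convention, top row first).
In row 1, 3 replaces 4 (the leftmost entry greater than 3); 4 is bumped to row 2. 4 is appended to row 2. The new tableau is [[1, 3, 5], [2, 4]].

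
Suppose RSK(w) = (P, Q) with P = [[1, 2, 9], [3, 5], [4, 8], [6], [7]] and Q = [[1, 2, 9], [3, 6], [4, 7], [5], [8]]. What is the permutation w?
Reverse the RSK construction: for i from n down to 1, find the cell of Q containing i, remove the entry at that cell from P, and reverse-bump it up through P; the value ejected from row 1 is w(i).

Step i=9: Q has 9 at row 1, column 3; remove that cell from P, ejecting 9. So w(9) = 9. P is now [[1, 2], [3, 5], [4, 8], [6], [7]].
Step i=8: Q has 8 at row 5, column 1; remove 7 from row 5 of P and reverse-bump: 7 enters row 4 and ejects 6; 6 enters row 3 and ejects 4; 4 enters row 2 and ejects 3; 3 enters row 1 and ejects 2. So w(8) = 2. P is now [[1, 3], [4, 5], [6, 8], [7]].
Step i=7: Q has 7 at row 3, column 2; remove 8 from row 3 of P and reverse-bump: 8 enters row 2 and ejects 5; 5 enters row 1 and ejects 3. So w(7) = 3. P is now [[1, 5], [4, 8], [6], [7]].
Step i=6: Q has 6 at row 2, column 2; remove 8 from row 2 of P and reverse-bump: 8 enters row 1 and ejects 5. So w(6) = 5. P is now [[1, 8], [4], [6], [7]].
Step i=5: Q has 5 at row 4, column 1; remove 7 from row 4 of P and reverse-bump: 7 enters row 3 and ejects 6; 6 enters row 2 and ejects 4; 4 enters row 1 and ejects 1. So w(5) = 1. P is now [[4, 8], [6], [7]].
Step i=4: Q has 4 at row 3, column 1; remove 7 from row 3 of P and reverse-bump: 7 enters row 2 and ejects 6; 6 enters row 1 and ejects 4. So w(4) = 4. P is now [[6, 8], [7]].
Step i=3: Q has 3 at row 2, column 1; remove 7 from row 2 of P and reverse-bump: 7 enters row 1 and ejects 6. So w(3) = 6. P is now [[7, 8]].
Step i=2: Q has 2 at row 1, column 2; remove that cell from P, ejecting 8. So w(2) = 8. P is now [[7]].
Step i=1: Q has 1 at row 1, column 1; remove that cell from P, ejecting 7. So w(1) = 7. P is now [].

So w = 7 8 6 4 1 5 3 2 9.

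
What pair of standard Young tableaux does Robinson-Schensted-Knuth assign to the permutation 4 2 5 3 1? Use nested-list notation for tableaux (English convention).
Insert each entry of the permutation into P by Schensted row insertion, recording in Q the position of each new cell.

Insert 4: appended to row 1. P = [[4]], Q = [[1]].
Insert 2: 2 bumps 4 from row 1; 4 starts row 2. P = [[2], [4]], Q = [[1], [2]].
Insert 5: appended to row 1. P = [[2, 5], [4]], Q = [[1, 3], [2]].
Insert 3: 3 bumps 5 from row 1; 5 appends to row 2. P = [[2, 3], [4, 5]], Q = [[1, 3], [2, 4]].
Insert 1: 1 bumps 2 from row 1; 2 bumps 4 from row 2; 4 starts row 3. P = [[1, 3], [2, 5], [4]], Q = [[1, 3], [2, 4], [5]].

So P = [[1, 3], [2, 5], [4]], Q = [[1, 3], [2, 4], [5]].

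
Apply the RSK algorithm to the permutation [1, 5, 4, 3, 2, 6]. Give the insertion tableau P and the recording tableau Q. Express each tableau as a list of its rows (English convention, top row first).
Insert each entry of the permutation into P by Schensted row insertion, recording in Q the position of each new cell.

Insert 1: appended to row 1. P = [[1]].
Insert 5: appended to row 1. P = [[1, 5]].
Insert 4: 4 bumps 5 from row 1; 5 starts row 2. P = [[1, 4], [5]].
Insert 3: 3 bumps 4 from row 1; 4 bumps 5 from row 2; 5 starts row 3. P = [[1, 3], [4], [5]].
Insert 2: 2 bumps 3 from row 1; 3 bumps 4 from row 2; 4 bumps 5 from row 3; 5 starts row 4. P = [[1, 2], [3], [4], [5]].
Insert 6: appended to row 1. P = [[1, 2, 6], [3], [4], [5]].

So P = [[1, 2, 6], [3], [4], [5]], Q = [[1, 2, 6], [3], [4], [5]].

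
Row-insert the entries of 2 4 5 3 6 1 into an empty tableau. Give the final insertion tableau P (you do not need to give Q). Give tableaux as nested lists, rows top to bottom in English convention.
Insert 2: appended to row 1. P = [[2]].
Insert 4: appended to row 1. P = [[2, 4]].
Insert 5: appended to row 1. P = [[2, 4, 5]].
Insert 3: 3 bumps 4 from row 1; 4 starts row 2. P = [[2, 3, 5], [4]].
Insert 6: appended to row 1. P = [[2, 3, 5, 6], [4]].
Insert 1: 1 bumps 2 from row 1; 2 bumps 4 from row 2; 4 starts row 3. P = [[1, 3, 5, 6], [2], [4]].

So P = [[1, 3, 5, 6], [2], [4]].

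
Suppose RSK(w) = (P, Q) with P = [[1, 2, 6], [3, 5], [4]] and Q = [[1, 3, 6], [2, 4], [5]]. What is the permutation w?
Reverse the RSK construction: for i from n down to 1, find the cell of Q containing i, remove the entry at that cell from P, and reverse-bump it up through P; the value ejected from row 1 is w(i).

Step i=6: Q has 6 at row 1, column 3; remove that cell from P, ejecting 6. So w(6) = 6. P is now [[1, 2], [3, 5], [4]].
Step i=5: Q has 5 at row 3, column 1; remove 4 from row 3 of P and reverse-bump: 4 enters row 2 and ejects 3; 3 enters row 1 and ejects 2. So w(5) = 2. P is now [[1, 3], [4, 5]].
Step i=4: Q has 4 at row 2, column 2; remove 5 from row 2 of P and reverse-bump: 5 enters row 1 and ejects 3. So w(4) = 3. P is now [[1, 5], [4]].
Step i=3: Q has 3 at row 1, column 2; remove that cell from P, ejecting 5. So w(3) = 5. P is now [[1], [4]].
Step i=2: Q has 2 at row 2, column 1; remove 4 from row 2 of P and reverse-bump: 4 enters row 1 and ejects 1. So w(2) = 1. P is now [[4]].
Step i=1: Q has 1 at row 1, column 1; remove that cell from P, ejecting 4. So w(1) = 4. P is now [].

So w = 4 1 5 3 2 6.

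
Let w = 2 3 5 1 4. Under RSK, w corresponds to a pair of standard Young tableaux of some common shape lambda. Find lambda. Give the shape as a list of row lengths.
[3, 2]

Row-insert each entry into an empty tableau.

After inserting 2: P = [[2]].
After inserting 3: P = [[2, 3]].
After inserting 5: P = [[2, 3, 5]].
After inserting 1: P = [[1, 3, 5], [2]].
After inserting 4: P = [[1, 3, 4], [2, 5]].

The final insertion tableau P = [[1, 3, 4], [2, 5]] has shape [3, 2].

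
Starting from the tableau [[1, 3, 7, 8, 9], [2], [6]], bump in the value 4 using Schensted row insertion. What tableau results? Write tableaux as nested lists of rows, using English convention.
[[1, 3, 4, 8, 9], [2, 7], [6]]

In row 1, 4 replaces 7 (the leftmost entry greater than 4); 7 is bumped to row 2. 7 is appended to row 2. The new tableau is [[1, 3, 4, 8, 9], [2, 7], [6]].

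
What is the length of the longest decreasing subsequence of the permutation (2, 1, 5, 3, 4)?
2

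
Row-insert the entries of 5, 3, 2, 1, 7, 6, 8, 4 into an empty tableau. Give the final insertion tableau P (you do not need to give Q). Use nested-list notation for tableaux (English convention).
Insert 5: appended to row 1. P = [[5]].
Insert 3: 3 bumps 5 from row 1; 5 starts row 2. P = [[3], [5]].
Insert 2: 2 bumps 3 from row 1; 3 bumps 5 from row 2; 5 starts row 3. P = [[2], [3], [5]].
Insert 1: 1 bumps 2 from row 1; 2 bumps 3 from row 2; 3 bumps 5 from row 3; 5 starts row 4. P = [[1], [2], [3], [5]].
Insert 7: appended to row 1. P = [[1, 7], [2], [3], [5]].
Insert 6: 6 bumps 7 from row 1; 7 appends to row 2. P = [[1, 6], [2, 7], [3], [5]].
Insert 8: appended to row 1. P = [[1, 6, 8], [2, 7], [3], [5]].
Insert 4: 4 bumps 6 from row 1; 6 bumps 7 from row 2; 7 appends to row 3. P = [[1, 4, 8], [2, 6], [3, 7], [5]].

So P = [[1, 4, 8], [2, 6], [3, 7], [5]].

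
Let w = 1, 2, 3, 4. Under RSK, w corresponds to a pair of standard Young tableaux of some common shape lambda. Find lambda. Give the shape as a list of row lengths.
Row-insert each entry into an empty tableau.

After inserting 1: P = [[1]].
After inserting 2: P = [[1, 2]].
After inserting 3: P = [[1, 2, 3]].
After inserting 4: P = [[1, 2, 3, 4]].

The final insertion tableau P = [[1, 2, 3, 4]] has shape [4].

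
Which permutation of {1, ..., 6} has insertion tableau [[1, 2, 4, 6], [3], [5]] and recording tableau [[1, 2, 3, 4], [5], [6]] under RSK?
Reverse RSK: for i = n, n-1, ..., 1, locate i in Q, remove the corresponding corner cell from P, and reverse-bump its entry up through P; the value ejected from row 1 is w(i).

So w = 1 3 5 6 4 2.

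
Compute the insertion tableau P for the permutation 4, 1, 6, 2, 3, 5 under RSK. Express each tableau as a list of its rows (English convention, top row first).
P = [[1, 2, 3, 5], [4, 6]]

Insert 4: appended to row 1. P = [[4]].
Insert 1: 1 bumps 4 from row 1; 4 starts row 2. P = [[1], [4]].
Insert 6: appended to row 1. P = [[1, 6], [4]].
Insert 2: 2 bumps 6 from row 1; 6 appends to row 2. P = [[1, 2], [4, 6]].
Insert 3: appended to row 1. P = [[1, 2, 3], [4, 6]].
Insert 5: appended to row 1. P = [[1, 2, 3, 5], [4, 6]].

So P = [[1, 2, 3, 5], [4, 6]].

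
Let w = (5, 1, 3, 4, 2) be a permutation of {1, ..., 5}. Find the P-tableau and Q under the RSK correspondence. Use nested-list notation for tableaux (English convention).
Insert each entry of the permutation into P by Schensted row insertion, recording in Q the position of each new cell.

Insert 5: appended to row 1. P = [[5]].
Insert 1: 1 bumps 5 from row 1; 5 starts row 2. P = [[1], [5]].
Insert 3: appended to row 1. P = [[1, 3], [5]].
Insert 4: appended to row 1. P = [[1, 3, 4], [5]].
Insert 2: 2 bumps 3 from row 1; 3 bumps 5 from row 2; 5 starts row 3. P = [[1, 2, 4], [3], [5]].

So P = [[1, 2, 4], [3], [5]], Q = [[1, 3, 4], [2], [5]].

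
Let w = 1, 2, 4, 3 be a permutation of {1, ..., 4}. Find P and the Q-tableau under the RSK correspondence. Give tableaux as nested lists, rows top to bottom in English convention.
P = [[1, 2, 3], [4]], Q = [[1, 2, 3], [4]]

Insert each entry of the permutation into P by Schensted row insertion, recording in Q the position of each new cell.

Insert 1: appended to row 1. P = [[1]].
Insert 2: appended to row 1. P = [[1, 2]].
Insert 4: appended to row 1. P = [[1, 2, 4]].
Insert 3: 3 bumps 4 from row 1; 4 starts row 2. P = [[1, 2, 3], [4]].

So P = [[1, 2, 3], [4]], Q = [[1, 2, 3], [4]].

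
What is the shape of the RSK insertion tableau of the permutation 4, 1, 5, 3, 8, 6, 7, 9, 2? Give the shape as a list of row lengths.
Row-insert each entry into an empty tableau.

After inserting 4: P = [[4]].
After inserting 1: P = [[1], [4]].
After inserting 5: P = [[1, 5], [4]].
After inserting 3: P = [[1, 3], [4, 5]].
After inserting 8: P = [[1, 3, 8], [4, 5]].
After inserting 6: P = [[1, 3, 6], [4, 5, 8]].
After inserting 7: P = [[1, 3, 6, 7], [4, 5, 8]].
After inserting 9: P = [[1, 3, 6, 7, 9], [4, 5, 8]].
After inserting 2: P = [[1, 2, 6, 7, 9], [3, 5, 8], [4]].

The final insertion tableau P = [[1, 2, 6, 7, 9], [3, 5, 8], [4]] has shape [5, 3, 1].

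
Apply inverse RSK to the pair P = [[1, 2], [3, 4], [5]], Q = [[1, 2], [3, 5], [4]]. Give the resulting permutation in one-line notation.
3 5 4 1 2

Reverse the RSK construction: for i from n down to 1, find the cell of Q containing i, remove the entry at that cell from P, and reverse-bump it up through P; the value ejected from row 1 is w(i).

Step i=5: Q has 5 at row 2, column 2; remove 4 from row 2 of P and reverse-bump: 4 enters row 1 and ejects 2. So w(5) = 2. P is now [[1, 4], [3], [5]].
Step i=4: Q has 4 at row 3, column 1; remove 5 from row 3 of P and reverse-bump: 5 enters row 2 and ejects 3; 3 enters row 1 and ejects 1. So w(4) = 1. P is now [[3, 4], [5]].
Step i=3: Q has 3 at row 2, column 1; remove 5 from row 2 of P and reverse-bump: 5 enters row 1 and ejects 4. So w(3) = 4. P is now [[3, 5]].
Step i=2: Q has 2 at row 1, column 2; remove that cell from P, ejecting 5. So w(2) = 5. P is now [[3]].
Step i=1: Q has 1 at row 1, column 1; remove that cell from P, ejecting 3. So w(1) = 3. P is now [].

So w = 3 5 4 1 2.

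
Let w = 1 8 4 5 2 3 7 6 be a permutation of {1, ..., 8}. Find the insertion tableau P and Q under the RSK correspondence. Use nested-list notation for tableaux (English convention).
P = [[1, 2, 3, 6], [4, 5, 7], [8]], Q = [[1, 2, 4, 7], [3, 6, 8], [5]]

Insert each entry of the permutation into P by Schensted row insertion, recording in Q the position of each new cell.

Insert 1: appended to row 1. P = [[1]].
Insert 8: appended to row 1. P = [[1, 8]].
Insert 4: 4 bumps 8 from row 1; 8 starts row 2. P = [[1, 4], [8]].
Insert 5: appended to row 1. P = [[1, 4, 5], [8]].
Insert 2: 2 bumps 4 from row 1; 4 bumps 8 from row 2; 8 starts row 3. P = [[1, 2, 5], [4], [8]].
Insert 3: 3 bumps 5 from row 1; 5 appends to row 2. P = [[1, 2, 3], [4, 5], [8]].
Insert 7: appended to row 1. P = [[1, 2, 3, 7], [4, 5], [8]].
Insert 6: 6 bumps 7 from row 1; 7 appends to row 2. P = [[1, 2, 3, 6], [4, 5, 7], [8]].

So P = [[1, 2, 3, 6], [4, 5, 7], [8]], Q = [[1, 2, 4, 7], [3, 6, 8], [5]].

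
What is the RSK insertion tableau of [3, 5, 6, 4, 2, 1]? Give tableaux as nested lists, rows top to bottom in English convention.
Insert 3: appended to row 1. P = [[3]].
Insert 5: appended to row 1. P = [[3, 5]].
Insert 6: appended to row 1. P = [[3, 5, 6]].
Insert 4: 4 bumps 5 from row 1; 5 starts row 2. P = [[3, 4, 6], [5]].
Insert 2: 2 bumps 3 from row 1; 3 bumps 5 from row 2; 5 starts row 3. P = [[2, 4, 6], [3], [5]].
Insert 1: 1 bumps 2 from row 1; 2 bumps 3 from row 2; 3 bumps 5 from row 3; 5 starts row 4. P = [[1, 4, 6], [2], [3], [5]].

So P = [[1, 4, 6], [2], [3], [5]].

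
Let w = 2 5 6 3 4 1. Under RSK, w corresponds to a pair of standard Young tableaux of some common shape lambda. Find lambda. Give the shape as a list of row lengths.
RSK row insertion gives P = [[1, 3, 4], [2, 6], [5]], which has shape [3, 2, 1].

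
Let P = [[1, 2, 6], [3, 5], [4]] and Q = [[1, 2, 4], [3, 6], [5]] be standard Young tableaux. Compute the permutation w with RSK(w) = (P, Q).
Reverse the RSK construction: for i from n down to 1, find the cell of Q containing i, remove the entry at that cell from P, and reverse-bump it up through P; the value ejected from row 1 is w(i).

Step i=6: Q has 6 at row 2, column 2; remove 5 from row 2 of P and reverse-bump: 5 enters row 1 and ejects 2. So w(6) = 2. P is now [[1, 5, 6], [3], [4]].
Step i=5: Q has 5 at row 3, column 1; remove 4 from row 3 of P and reverse-bump: 4 enters row 2 and ejects 3; 3 enters row 1 and ejects 1. So w(5) = 1. P is now [[3, 5, 6], [4]].
Step i=4: Q has 4 at row 1, column 3; remove that cell from P, ejecting 6. So w(4) = 6. P is now [[3, 5], [4]].
Step i=3: Q has 3 at row 2, column 1; remove 4 from row 2 of P and reverse-bump: 4 enters row 1 and ejects 3. So w(3) = 3. P is now [[4, 5]].
Step i=2: Q has 2 at row 1, column 2; remove that cell from P, ejecting 5. So w(2) = 5. P is now [[4]].
Step i=1: Q has 1 at row 1, column 1; remove that cell from P, ejecting 4. So w(1) = 4. P is now [].

So w = 4 5 3 6 1 2.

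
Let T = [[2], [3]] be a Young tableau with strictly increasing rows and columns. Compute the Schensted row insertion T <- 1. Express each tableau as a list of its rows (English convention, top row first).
[[1], [2], [3]]

In row 1, 1 replaces 2 (the leftmost entry greater than 1); 2 is bumped to row 2. In row 2, 2 replaces 3 (the leftmost entry greater than 2); 3 is bumped to row 3. 3 starts a new row 3. The new tableau is [[1], [2], [3]].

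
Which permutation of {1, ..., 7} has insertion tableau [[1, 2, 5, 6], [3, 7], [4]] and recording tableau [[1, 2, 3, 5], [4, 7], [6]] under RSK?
1 4 5 3 7 2 6

Reverse the RSK construction: for i from n down to 1, find the cell of Q containing i, remove the entry at that cell from P, and reverse-bump it up through P; the value ejected from row 1 is w(i).

Step i=7: Q has 7 at row 2, column 2; remove 7 from row 2 of P and reverse-bump: 7 enters row 1 and ejects 6. So w(7) = 6. P is now [[1, 2, 5, 7], [3], [4]].
Step i=6: Q has 6 at row 3, column 1; remove 4 from row 3 of P and reverse-bump: 4 enters row 2 and ejects 3; 3 enters row 1 and ejects 2. So w(6) = 2. P is now [[1, 3, 5, 7], [4]].
Step i=5: Q has 5 at row 1, column 4; remove that cell from P, ejecting 7. So w(5) = 7. P is now [[1, 3, 5], [4]].
Step i=4: Q has 4 at row 2, column 1; remove 4 from row 2 of P and reverse-bump: 4 enters row 1 and ejects 3. So w(4) = 3. P is now [[1, 4, 5]].
Step i=3: Q has 3 at row 1, column 3; remove that cell from P, ejecting 5. So w(3) = 5. P is now [[1, 4]].
Step i=2: Q has 2 at row 1, column 2; remove that cell from P, ejecting 4. So w(2) = 4. P is now [[1]].
Step i=1: Q has 1 at row 1, column 1; remove that cell from P, ejecting 1. So w(1) = 1. P is now [].

So w = 1 4 5 3 7 2 6.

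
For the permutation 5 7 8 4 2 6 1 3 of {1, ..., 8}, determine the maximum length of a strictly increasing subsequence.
3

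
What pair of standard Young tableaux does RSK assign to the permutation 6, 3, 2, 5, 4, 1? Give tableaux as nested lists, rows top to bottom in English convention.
P = [[1, 4], [2, 5], [3], [6]], Q = [[1, 4], [2, 5], [3], [6]]

Insert each entry of the permutation into P by Schensted row insertion, recording in Q the position of each new cell.

Insert 6: appended to row 1. P = [[6]].
Insert 3: 3 bumps 6 from row 1; 6 starts row 2. P = [[3], [6]].
Insert 2: 2 bumps 3 from row 1; 3 bumps 6 from row 2; 6 starts row 3. P = [[2], [3], [6]].
Insert 5: appended to row 1. P = [[2, 5], [3], [6]].
Insert 4: 4 bumps 5 from row 1; 5 appends to row 2. P = [[2, 4], [3, 5], [6]].
Insert 1: 1 bumps 2 from row 1; 2 bumps 3 from row 2; 3 bumps 6 from row 3; 6 starts row 4. P = [[1, 4], [2, 5], [3], [6]].

So P = [[1, 4], [2, 5], [3], [6]], Q = [[1, 4], [2, 5], [3], [6]].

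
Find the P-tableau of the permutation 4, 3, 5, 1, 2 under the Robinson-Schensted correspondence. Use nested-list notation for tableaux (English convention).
Insert 4: appended to row 1. P = [[4]].
Insert 3: 3 bumps 4 from row 1; 4 starts row 2. P = [[3], [4]].
Insert 5: appended to row 1. P = [[3, 5], [4]].
Insert 1: 1 bumps 3 from row 1; 3 bumps 4 from row 2; 4 starts row 3. P = [[1, 5], [3], [4]].
Insert 2: 2 bumps 5 from row 1; 5 appends to row 2. P = [[1, 2], [3, 5], [4]].

So P = [[1, 2], [3, 5], [4]].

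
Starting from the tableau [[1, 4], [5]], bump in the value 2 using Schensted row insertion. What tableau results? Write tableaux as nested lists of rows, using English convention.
In row 1, 2 replaces 4 (the leftmost entry greater than 2); 4 is bumped to row 2. In row 2, 4 replaces 5 (the leftmost entry greater than 4); 5 is bumped to row 3. 5 starts a new row 3. The new tableau is [[1, 2], [4], [5]].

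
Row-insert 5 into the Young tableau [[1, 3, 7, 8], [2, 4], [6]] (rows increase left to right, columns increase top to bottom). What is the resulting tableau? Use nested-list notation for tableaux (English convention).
In row 1, 5 replaces 7 (the leftmost entry greater than 5); 7 is bumped to row 2. 7 is appended to row 2. The new tableau is [[1, 3, 5, 8], [2, 4, 7], [6]].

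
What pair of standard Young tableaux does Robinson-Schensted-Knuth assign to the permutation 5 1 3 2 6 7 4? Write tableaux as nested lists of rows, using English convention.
Insert each entry of the permutation into P by Schensted row insertion, recording in Q the position of each new cell.

After inserting 5: P = [[5]].
After inserting 1: P = [[1], [5]].
After inserting 3: P = [[1, 3], [5]].
After inserting 2: P = [[1, 2], [3], [5]].
After inserting 6: P = [[1, 2, 6], [3], [5]].
After inserting 7: P = [[1, 2, 6, 7], [3], [5]].
After inserting 4: P = [[1, 2, 4, 7], [3, 6], [5]].

So P = [[1, 2, 4, 7], [3, 6], [5]], Q = [[1, 3, 5, 6], [2, 7], [4]].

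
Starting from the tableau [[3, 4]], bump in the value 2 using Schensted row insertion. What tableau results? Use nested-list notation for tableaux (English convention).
In row 1, 2 replaces 3 (the leftmost entry greater than 2); 3 is bumped to row 2. 3 starts a new row 2. The new tableau is [[2, 4], [3]].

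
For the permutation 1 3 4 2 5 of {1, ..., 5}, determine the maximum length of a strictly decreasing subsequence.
2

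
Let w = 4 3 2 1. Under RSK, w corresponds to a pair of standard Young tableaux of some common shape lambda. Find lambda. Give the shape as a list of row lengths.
[1, 1, 1, 1]

Row-insert each entry into an empty tableau.

After inserting 4: P = [[4]].
After inserting 3: P = [[3], [4]].
After inserting 2: P = [[2], [3], [4]].
After inserting 1: P = [[1], [2], [3], [4]].

The final insertion tableau P = [[1], [2], [3], [4]] has shape [1, 1, 1, 1].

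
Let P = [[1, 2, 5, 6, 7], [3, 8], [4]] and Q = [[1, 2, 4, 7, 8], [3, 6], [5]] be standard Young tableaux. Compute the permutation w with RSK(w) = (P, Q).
1 4 3 8 2 5 6 7

Reverse the RSK construction: for i from n down to 1, find the cell of Q containing i, remove the entry at that cell from P, and reverse-bump it up through P; the value ejected from row 1 is w(i).

Step i=8: Q has 8 at row 1, column 5; remove that cell from P, ejecting 7. So w(8) = 7. P is now [[1, 2, 5, 6], [3, 8], [4]].
Step i=7: Q has 7 at row 1, column 4; remove that cell from P, ejecting 6. So w(7) = 6. P is now [[1, 2, 5], [3, 8], [4]].
Step i=6: Q has 6 at row 2, column 2; remove 8 from row 2 of P and reverse-bump: 8 enters row 1 and ejects 5. So w(6) = 5. P is now [[1, 2, 8], [3], [4]].
Step i=5: Q has 5 at row 3, column 1; remove 4 from row 3 of P and reverse-bump: 4 enters row 2 and ejects 3; 3 enters row 1 and ejects 2. So w(5) = 2. P is now [[1, 3, 8], [4]].
Step i=4: Q has 4 at row 1, column 3; remove that cell from P, ejecting 8. So w(4) = 8. P is now [[1, 3], [4]].
Step i=3: Q has 3 at row 2, column 1; remove 4 from row 2 of P and reverse-bump: 4 enters row 1 and ejects 3. So w(3) = 3. P is now [[1, 4]].
Step i=2: Q has 2 at row 1, column 2; remove that cell from P, ejecting 4. So w(2) = 4. P is now [[1]].
Step i=1: Q has 1 at row 1, column 1; remove that cell from P, ejecting 1. So w(1) = 1. P is now [].

So w = 1 4 3 8 2 5 6 7.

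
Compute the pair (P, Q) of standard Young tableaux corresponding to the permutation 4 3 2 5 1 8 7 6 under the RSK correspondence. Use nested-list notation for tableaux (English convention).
P = [[1, 5, 6], [2, 7], [3, 8], [4]], Q = [[1, 4, 6], [2, 7], [3, 8], [5]]

Insert each entry of the permutation into P by Schensted row insertion, recording in Q the position of each new cell.

After inserting 4: P = [[4]].
After inserting 3: P = [[3], [4]].
After inserting 2: P = [[2], [3], [4]].
After inserting 5: P = [[2, 5], [3], [4]].
After inserting 1: P = [[1, 5], [2], [3], [4]].
After inserting 8: P = [[1, 5, 8], [2], [3], [4]].
After inserting 7: P = [[1, 5, 7], [2, 8], [3], [4]].
After inserting 6: P = [[1, 5, 6], [2, 7], [3, 8], [4]].

So P = [[1, 5, 6], [2, 7], [3, 8], [4]], Q = [[1, 4, 6], [2, 7], [3, 8], [5]].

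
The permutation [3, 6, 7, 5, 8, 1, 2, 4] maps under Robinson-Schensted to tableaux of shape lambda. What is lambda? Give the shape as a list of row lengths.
Row-insert each entry into an empty tableau.

After inserting 3: P = [[3]].
After inserting 6: P = [[3, 6]].
After inserting 7: P = [[3, 6, 7]].
After inserting 5: P = [[3, 5, 7], [6]].
After inserting 8: P = [[3, 5, 7, 8], [6]].
After inserting 1: P = [[1, 5, 7, 8], [3], [6]].
After inserting 2: P = [[1, 2, 7, 8], [3, 5], [6]].
After inserting 4: P = [[1, 2, 4, 8], [3, 5, 7], [6]].

The final insertion tableau P = [[1, 2, 4, 8], [3, 5, 7], [6]] has shape [4, 3, 1].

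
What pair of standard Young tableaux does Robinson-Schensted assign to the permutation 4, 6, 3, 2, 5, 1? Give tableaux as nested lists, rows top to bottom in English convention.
Insert each entry of the permutation into P by Schensted row insertion, recording in Q the position of each new cell.

Insert 4: appended to row 1. P = [[4]].
Insert 6: appended to row 1. P = [[4, 6]].
Insert 3: 3 bumps 4 from row 1; 4 starts row 2. P = [[3, 6], [4]].
Insert 2: 2 bumps 3 from row 1; 3 bumps 4 from row 2; 4 starts row 3. P = [[2, 6], [3], [4]].
Insert 5: 5 bumps 6 from row 1; 6 appends to row 2. P = [[2, 5], [3, 6], [4]].
Insert 1: 1 bumps 2 from row 1; 2 bumps 3 from row 2; 3 bumps 4 from row 3; 4 starts row 4. P = [[1, 5], [2, 6], [3], [4]].

So P = [[1, 5], [2, 6], [3], [4]], Q = [[1, 2], [3, 5], [4], [6]].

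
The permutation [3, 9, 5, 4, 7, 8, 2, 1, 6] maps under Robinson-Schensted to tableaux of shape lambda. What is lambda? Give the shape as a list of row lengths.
[4, 2, 1, 1, 1]

Row-insert each entry into an empty tableau.

After inserting 3: P = [[3]].
After inserting 9: P = [[3, 9]].
After inserting 5: P = [[3, 5], [9]].
After inserting 4: P = [[3, 4], [5], [9]].
After inserting 7: P = [[3, 4, 7], [5], [9]].
After inserting 8: P = [[3, 4, 7, 8], [5], [9]].
After inserting 2: P = [[2, 4, 7, 8], [3], [5], [9]].
After inserting 1: P = [[1, 4, 7, 8], [2], [3], [5], [9]].
After inserting 6: P = [[1, 4, 6, 8], [2, 7], [3], [5], [9]].

The final insertion tableau P = [[1, 4, 6, 8], [2, 7], [3], [5], [9]] has shape [4, 2, 1, 1, 1].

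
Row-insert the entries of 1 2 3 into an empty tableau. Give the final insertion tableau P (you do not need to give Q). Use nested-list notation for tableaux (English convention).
P = [[1, 2, 3]]

Insert 1: appended to row 1. P = [[1]].
Insert 2: appended to row 1. P = [[1, 2]].
Insert 3: appended to row 1. P = [[1, 2, 3]].

So P = [[1, 2, 3]].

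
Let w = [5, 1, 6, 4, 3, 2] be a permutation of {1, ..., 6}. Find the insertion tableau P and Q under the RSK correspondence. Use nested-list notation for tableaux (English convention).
Insert each entry of the permutation into P by Schensted row insertion, recording in Q the position of each new cell.

After inserting 5: P = [[5]].
After inserting 1: P = [[1], [5]].
After inserting 6: P = [[1, 6], [5]].
After inserting 4: P = [[1, 4], [5, 6]].
After inserting 3: P = [[1, 3], [4, 6], [5]].
After inserting 2: P = [[1, 2], [3, 6], [4], [5]].

So P = [[1, 2], [3, 6], [4], [5]], Q = [[1, 3], [2, 4], [5], [6]].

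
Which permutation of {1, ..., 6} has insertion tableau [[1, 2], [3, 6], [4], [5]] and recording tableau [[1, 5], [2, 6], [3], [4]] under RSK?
Reverse the RSK construction: for i from n down to 1, find the cell of Q containing i, remove the entry at that cell from P, and reverse-bump it up through P; the value ejected from row 1 is w(i).

Step i=6: Q has 6 at row 2, column 2; remove 6 from row 2 of P and reverse-bump: 6 enters row 1 and ejects 2. So w(6) = 2. P is now [[1, 6], [3], [4], [5]].
Step i=5: Q has 5 at row 1, column 2; remove that cell from P, ejecting 6. So w(5) = 6. P is now [[1], [3], [4], [5]].
Step i=4: Q has 4 at row 4, column 1; remove 5 from row 4 of P and reverse-bump: 5 enters row 3 and ejects 4; 4 enters row 2 and ejects 3; 3 enters row 1 and ejects 1. So w(4) = 1. P is now [[3], [4], [5]].
Step i=3: Q has 3 at row 3, column 1; remove 5 from row 3 of P and reverse-bump: 5 enters row 2 and ejects 4; 4 enters row 1 and ejects 3. So w(3) = 3. P is now [[4], [5]].
Step i=2: Q has 2 at row 2, column 1; remove 5 from row 2 of P and reverse-bump: 5 enters row 1 and ejects 4. So w(2) = 4. P is now [[5]].
Step i=1: Q has 1 at row 1, column 1; remove that cell from P, ejecting 5. So w(1) = 5. P is now [].

So w = 5 4 3 1 6 2.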